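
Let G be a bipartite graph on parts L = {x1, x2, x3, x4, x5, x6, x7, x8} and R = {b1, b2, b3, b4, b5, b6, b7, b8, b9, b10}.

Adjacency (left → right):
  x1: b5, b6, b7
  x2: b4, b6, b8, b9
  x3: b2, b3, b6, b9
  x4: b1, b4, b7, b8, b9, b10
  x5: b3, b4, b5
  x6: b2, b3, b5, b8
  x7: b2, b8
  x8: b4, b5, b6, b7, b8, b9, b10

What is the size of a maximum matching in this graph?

For example, pair x1-b5, x2-b6, x3-b3, x4-b1, x5-b4, x6-b2, x7-b8, x8-b7.
All 8 left vertices are matched, so no larger matching exists.

8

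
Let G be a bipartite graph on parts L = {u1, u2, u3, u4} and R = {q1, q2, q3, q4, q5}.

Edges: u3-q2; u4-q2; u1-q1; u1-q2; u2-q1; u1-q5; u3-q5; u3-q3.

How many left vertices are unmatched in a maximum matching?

One maximum matching: u1–q5, u2–q1, u3–q3, u4–q2.
All 4 left vertices are matched, so no larger matching exists.
That matches 4 of the 4, leaving 0 unmatched; no matching can do better.

0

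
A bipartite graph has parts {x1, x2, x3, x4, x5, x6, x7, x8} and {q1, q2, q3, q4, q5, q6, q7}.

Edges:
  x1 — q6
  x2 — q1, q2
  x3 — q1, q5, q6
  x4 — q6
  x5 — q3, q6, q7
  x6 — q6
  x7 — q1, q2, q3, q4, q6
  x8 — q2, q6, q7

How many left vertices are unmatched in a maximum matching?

A valid assignment of size 6: x1–q6, x2–q1, x3–q5, x5–q7, x7–q4, x8–q2.
The set {x1, x4, x6} has only 1 neighbour ({q6}), so by Hall's theorem at most 6 of the 8 left vertices can be matched.
That matches 6 of the 8, leaving 2 unmatched; no matching can do better.

2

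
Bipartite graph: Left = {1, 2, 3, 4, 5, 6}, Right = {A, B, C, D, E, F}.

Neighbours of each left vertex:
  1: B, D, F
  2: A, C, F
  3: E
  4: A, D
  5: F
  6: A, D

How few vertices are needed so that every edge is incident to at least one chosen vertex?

6

The 6 edges 1–B, 2–C, 3–E, 4–A, 5–F, 6–D form a matching, so any vertex cover needs at least 6 vertices (one per matched edge).
Conversely {1, 2, 3, 4, 5, 6} meets every edge and has exactly 6 vertices, so 6 is optimal.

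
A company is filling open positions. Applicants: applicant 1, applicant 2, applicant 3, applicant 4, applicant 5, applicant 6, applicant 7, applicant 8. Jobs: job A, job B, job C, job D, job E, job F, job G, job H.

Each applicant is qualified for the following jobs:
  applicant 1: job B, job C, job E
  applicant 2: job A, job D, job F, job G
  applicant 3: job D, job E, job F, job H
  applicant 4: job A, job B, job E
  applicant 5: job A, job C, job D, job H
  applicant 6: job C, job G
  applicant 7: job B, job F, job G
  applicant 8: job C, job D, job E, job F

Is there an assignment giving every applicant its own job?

For example, pair applicant 1→job B, applicant 2→job D, applicant 3→job H, applicant 4→job E, applicant 5→job A, applicant 6→job C, applicant 7→job G, applicant 8→job F.
Every applicant is matched, so this is a perfect matching.

Yes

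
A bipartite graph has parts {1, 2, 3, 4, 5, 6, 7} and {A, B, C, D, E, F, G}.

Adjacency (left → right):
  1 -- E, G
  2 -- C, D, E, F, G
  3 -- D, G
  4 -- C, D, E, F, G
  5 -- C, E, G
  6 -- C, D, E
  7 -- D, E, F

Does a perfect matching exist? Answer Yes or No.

No

The set {1, 2, 3, 4, 5, 6, 7} has only 5 neighbours ({C, D, E, F, G}), so by Hall's theorem at most 5 of the 7 left vertices can be matched.
Hence no matching covers every left vertex.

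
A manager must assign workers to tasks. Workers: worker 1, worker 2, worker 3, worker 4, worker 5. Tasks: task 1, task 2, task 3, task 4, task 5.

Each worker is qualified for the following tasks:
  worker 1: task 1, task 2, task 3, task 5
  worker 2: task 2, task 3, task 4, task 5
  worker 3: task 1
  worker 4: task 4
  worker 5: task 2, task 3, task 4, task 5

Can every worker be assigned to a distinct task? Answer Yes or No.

Yes

For example, pair worker 1-task 5, worker 2-task 3, worker 3-task 1, worker 4-task 4, worker 5-task 2.
Every worker is matched, so this is a perfect matching.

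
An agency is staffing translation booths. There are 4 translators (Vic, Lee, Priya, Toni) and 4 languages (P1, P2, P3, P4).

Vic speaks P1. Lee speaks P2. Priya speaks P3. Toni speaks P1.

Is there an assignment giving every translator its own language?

No

The set {Vic, Toni} has only 1 neighbour ({P1}), so by Hall's theorem at most 3 of the 4 translators can be matched.
Hence no matching covers every translator.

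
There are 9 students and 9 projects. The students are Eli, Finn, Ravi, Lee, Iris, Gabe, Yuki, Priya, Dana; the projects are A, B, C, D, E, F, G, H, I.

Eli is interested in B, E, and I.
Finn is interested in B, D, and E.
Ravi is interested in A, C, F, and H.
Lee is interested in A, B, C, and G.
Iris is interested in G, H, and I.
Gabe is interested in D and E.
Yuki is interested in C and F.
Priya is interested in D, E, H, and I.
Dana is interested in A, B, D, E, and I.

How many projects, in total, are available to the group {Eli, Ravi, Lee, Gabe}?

The union of neighbours of {Eli, Ravi, Lee, Gabe} is {A, B, C, D, E, F, G, H, I}, which has 9 elements.
Since |N(S)| = 9 ≥ |S| = 4, Hall's condition holds for this subset.

9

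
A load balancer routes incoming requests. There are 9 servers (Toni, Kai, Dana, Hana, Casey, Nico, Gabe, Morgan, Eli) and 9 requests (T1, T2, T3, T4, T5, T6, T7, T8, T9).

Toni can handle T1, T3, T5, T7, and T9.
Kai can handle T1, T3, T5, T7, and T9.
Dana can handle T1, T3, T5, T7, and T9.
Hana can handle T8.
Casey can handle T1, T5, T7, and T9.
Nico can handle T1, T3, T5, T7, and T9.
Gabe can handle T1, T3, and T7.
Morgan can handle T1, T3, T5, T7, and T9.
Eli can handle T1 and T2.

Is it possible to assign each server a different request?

No

The set {Toni, Kai, Dana, Casey, Nico, Gabe, Morgan} has only 5 neighbours ({T1, T3, T5, T7, T9}), so by Hall's theorem at most 7 of the 9 servers can be matched.
Hence no matching covers every server.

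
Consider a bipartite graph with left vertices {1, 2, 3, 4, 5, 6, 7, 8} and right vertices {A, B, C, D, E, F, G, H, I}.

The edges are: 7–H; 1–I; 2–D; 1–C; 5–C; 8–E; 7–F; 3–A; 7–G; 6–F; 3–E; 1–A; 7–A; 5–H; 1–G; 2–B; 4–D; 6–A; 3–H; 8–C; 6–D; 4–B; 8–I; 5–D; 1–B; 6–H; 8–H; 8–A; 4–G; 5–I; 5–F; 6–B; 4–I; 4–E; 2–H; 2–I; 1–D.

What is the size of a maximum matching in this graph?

For example, pair 1→G, 2→I, 3→H, 4→E, 5→D, 6→B, 7→F, 8→A.
This saturates every left vertex, so 8 is the maximum.

8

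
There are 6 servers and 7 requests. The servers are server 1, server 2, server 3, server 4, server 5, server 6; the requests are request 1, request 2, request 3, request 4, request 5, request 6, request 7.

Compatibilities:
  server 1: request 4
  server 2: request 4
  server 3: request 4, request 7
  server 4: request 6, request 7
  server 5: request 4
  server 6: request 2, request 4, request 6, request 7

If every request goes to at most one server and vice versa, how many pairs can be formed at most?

For example, pair server 1-request 4, server 3-request 7, server 4-request 6, server 6-request 2.
The set {server 1, server 2, server 5} has only 1 neighbour ({request 4}), so by Hall's theorem at most 4 of the 6 servers can be matched.

4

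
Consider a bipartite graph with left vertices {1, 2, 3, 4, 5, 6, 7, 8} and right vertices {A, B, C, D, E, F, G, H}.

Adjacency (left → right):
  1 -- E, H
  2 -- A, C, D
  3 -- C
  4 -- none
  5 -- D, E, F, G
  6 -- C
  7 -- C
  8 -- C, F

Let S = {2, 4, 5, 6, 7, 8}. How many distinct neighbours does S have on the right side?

The union of neighbours of {2, 4, 5, 6, 7, 8} is {A, C, D, E, F, G}, which has 6 elements.
Since |N(S)| = 6 ≥ |S| = 6, Hall's condition holds for this subset.

6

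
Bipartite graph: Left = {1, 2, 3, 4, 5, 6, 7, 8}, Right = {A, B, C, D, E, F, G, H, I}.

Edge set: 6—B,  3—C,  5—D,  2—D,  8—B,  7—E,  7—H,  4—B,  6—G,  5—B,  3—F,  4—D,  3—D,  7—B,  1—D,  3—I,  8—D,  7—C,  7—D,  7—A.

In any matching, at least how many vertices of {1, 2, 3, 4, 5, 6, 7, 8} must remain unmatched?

3

A valid assignment of size 5: 1–D, 3–F, 4–B, 6–G, 7–A.
The set {1, 2, 4, 5, 8} has only 2 neighbours ({B, D}), so by Hall's theorem at most 5 of the 8 left vertices can be matched.
That matches 5 of the 8, leaving 3 unmatched; no matching can do better.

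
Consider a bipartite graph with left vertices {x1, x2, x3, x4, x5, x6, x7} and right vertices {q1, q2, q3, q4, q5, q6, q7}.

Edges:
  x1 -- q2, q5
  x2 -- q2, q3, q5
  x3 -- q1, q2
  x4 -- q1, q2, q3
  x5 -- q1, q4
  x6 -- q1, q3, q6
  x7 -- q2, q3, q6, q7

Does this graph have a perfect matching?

A valid assignment of size 7: x1–q5, x2–q3, x3–q1, x4–q2, x5–q4, x6–q6, x7–q7.
All 7 left vertices are covered.

Yes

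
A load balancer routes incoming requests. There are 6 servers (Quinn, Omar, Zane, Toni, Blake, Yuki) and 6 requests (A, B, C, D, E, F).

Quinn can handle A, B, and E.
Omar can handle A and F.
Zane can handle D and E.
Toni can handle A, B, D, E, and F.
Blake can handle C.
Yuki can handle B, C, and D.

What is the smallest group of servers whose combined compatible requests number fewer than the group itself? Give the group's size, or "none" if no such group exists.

A matching saturating every server exists, for instance Quinn→E, Omar→F, Zane→D, Toni→A, Blake→C, Yuki→B.
By Hall's marriage theorem, this means |N(S)| ≥ |S| for every subset S, so no violating subset exists.

none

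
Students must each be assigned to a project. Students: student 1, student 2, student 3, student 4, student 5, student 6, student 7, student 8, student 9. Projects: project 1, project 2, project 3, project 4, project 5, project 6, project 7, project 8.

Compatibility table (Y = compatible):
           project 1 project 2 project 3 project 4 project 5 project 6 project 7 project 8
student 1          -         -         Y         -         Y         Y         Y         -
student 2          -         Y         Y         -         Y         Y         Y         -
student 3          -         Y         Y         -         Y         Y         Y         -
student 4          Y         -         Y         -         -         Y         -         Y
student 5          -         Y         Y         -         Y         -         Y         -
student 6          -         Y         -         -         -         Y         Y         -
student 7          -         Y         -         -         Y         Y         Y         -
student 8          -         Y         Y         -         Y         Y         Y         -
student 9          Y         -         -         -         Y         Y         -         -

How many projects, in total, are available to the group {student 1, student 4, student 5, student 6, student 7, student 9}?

The union of neighbours of {student 1, student 4, student 5, student 6, student 7, student 9} is {project 1, project 2, project 3, project 5, project 6, project 7, project 8}, which has 7 elements.
Since |N(S)| = 7 ≥ |S| = 6, Hall's condition holds for this subset.

7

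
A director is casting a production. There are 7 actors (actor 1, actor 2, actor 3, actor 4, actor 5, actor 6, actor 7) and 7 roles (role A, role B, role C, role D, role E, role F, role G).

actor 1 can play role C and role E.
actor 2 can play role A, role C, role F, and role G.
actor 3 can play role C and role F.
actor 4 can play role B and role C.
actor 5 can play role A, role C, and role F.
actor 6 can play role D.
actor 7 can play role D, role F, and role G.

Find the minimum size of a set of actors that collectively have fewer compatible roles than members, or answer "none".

A matching saturating every actor exists, for instance actor 1→role E, actor 2→role F, actor 3→role C, actor 4→role B, actor 5→role A, actor 6→role D, actor 7→role G.
By Hall's marriage theorem, this means |N(S)| ≥ |S| for every subset S, so no violating subset exists.

none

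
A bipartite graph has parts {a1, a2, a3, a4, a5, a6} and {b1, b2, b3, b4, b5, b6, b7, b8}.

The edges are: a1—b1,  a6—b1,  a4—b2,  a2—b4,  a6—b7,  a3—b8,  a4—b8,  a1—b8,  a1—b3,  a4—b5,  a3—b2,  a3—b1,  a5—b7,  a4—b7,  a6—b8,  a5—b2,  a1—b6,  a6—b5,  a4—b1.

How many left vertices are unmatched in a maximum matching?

A valid assignment of size 6: a1→b3, a2→b4, a3→b8, a4→b1, a5→b7, a6→b5.
This saturates every left vertex, so 6 is the maximum.
That matches 6 of the 6, leaving 0 unmatched; no matching can do better.

0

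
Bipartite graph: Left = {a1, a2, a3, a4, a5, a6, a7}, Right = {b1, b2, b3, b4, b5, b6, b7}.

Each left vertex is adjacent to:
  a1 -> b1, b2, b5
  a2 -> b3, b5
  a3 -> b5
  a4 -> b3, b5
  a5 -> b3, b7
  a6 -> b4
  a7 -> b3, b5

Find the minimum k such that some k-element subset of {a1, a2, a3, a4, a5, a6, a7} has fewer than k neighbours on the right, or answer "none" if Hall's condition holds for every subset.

3

Take S = {a2, a3, a4}. Its neighbourhood is {b3, b5}, so |N(S)| = 2 < |S| = 3.
Every subset of size less than 3 has at least as many neighbours as members, so 3 is the minimum.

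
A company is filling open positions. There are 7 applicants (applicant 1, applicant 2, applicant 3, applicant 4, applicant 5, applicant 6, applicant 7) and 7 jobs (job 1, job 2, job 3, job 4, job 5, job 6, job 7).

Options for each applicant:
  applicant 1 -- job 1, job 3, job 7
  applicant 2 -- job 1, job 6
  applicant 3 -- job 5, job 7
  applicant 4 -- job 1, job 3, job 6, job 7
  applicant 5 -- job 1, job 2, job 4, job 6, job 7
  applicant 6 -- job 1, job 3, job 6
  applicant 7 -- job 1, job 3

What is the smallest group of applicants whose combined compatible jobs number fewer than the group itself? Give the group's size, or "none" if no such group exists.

Take S = {applicant 1, applicant 2, applicant 4, applicant 6, applicant 7}. Its neighbourhood is {job 1, job 3, job 6, job 7}, so |N(S)| = 4 < |S| = 5.
Every subset of size less than 5 has at least as many neighbours as members, so 5 is the minimum.

5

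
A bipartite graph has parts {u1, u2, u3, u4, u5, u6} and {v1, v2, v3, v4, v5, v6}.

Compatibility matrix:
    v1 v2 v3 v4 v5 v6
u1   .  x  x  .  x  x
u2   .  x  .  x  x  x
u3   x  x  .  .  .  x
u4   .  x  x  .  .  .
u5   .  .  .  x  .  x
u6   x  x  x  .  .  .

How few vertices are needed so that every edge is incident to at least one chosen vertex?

A maximum matching has 6 edges (e.g. u1–v5, u2–v6, u3–v1, u4–v3, u5–v4, u6–v2).
By König's theorem the minimum vertex cover has the same size. One such cover is {u1, u2, u3, u4, u5, u6}.

6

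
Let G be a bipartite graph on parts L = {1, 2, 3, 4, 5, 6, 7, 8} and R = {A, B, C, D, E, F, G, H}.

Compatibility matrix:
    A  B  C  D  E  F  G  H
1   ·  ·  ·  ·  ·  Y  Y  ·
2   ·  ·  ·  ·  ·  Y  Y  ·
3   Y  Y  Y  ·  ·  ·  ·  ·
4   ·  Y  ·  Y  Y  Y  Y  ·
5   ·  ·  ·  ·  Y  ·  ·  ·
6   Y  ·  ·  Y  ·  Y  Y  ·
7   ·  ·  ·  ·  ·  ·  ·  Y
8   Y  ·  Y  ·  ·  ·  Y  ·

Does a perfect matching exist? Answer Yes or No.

Yes

For example, pair 1→G, 2→F, 3→B, 4→D, 5→E, 6→A, 7→H, 8→C.
Every left vertex is matched, so this is a perfect matching.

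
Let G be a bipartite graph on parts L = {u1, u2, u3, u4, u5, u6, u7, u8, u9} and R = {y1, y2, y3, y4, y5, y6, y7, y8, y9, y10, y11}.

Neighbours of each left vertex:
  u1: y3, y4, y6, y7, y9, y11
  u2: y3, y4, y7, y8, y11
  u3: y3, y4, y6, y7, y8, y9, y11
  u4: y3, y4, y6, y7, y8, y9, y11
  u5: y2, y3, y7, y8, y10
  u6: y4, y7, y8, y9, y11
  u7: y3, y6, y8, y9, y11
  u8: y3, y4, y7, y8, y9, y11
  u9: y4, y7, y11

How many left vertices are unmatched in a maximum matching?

For example, pair u1–y6, u2–y4, u3–y9, u4–y11, u5–y10, u6–y8, u7–y3, u8–y7.
The set {u1, u2, u3, u4, u6, u7, u8, u9} has only 7 neighbours ({y11, y3, y4, y6, y7, y8, y9}), so by Hall's theorem at most 8 of the 9 left vertices can be matched.
That matches 8 of the 9, leaving 1 unmatched; no matching can do better.

1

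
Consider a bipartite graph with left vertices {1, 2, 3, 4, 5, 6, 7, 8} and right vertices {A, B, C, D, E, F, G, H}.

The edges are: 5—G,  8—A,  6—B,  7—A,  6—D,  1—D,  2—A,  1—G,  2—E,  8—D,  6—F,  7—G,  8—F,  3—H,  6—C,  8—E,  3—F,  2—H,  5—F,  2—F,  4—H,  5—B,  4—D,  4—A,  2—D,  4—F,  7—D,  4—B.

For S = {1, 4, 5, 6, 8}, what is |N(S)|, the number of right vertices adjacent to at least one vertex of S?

The union of neighbours of {1, 4, 5, 6, 8} is {A, B, C, D, E, F, G, H}, which has 8 elements.
Since |N(S)| = 8 ≥ |S| = 5, Hall's condition holds for this subset.

8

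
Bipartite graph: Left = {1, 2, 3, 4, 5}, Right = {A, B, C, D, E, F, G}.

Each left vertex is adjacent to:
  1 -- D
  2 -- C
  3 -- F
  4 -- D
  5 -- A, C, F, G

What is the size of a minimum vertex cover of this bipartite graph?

The 4 edges 1–D, 2–C, 3–F, 5–G form a matching, so any vertex cover needs at least 4 vertices (one per matched edge).
Conversely {2, 3, 5, D} meets every edge and has exactly 4 vertices, so 4 is optimal.

4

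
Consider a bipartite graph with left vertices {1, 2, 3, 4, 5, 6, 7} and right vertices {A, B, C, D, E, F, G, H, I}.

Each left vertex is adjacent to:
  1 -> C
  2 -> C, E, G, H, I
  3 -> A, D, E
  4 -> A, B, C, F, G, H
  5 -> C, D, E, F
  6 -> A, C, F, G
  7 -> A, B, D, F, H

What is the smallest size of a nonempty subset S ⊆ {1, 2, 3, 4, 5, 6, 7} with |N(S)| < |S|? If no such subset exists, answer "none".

A matching saturating every left vertex exists, for instance 1→C, 2→H, 3→D, 4→G, 5→E, 6→F, 7→A.
By Hall's marriage theorem, this means |N(S)| ≥ |S| for every subset S, so no violating subset exists.

none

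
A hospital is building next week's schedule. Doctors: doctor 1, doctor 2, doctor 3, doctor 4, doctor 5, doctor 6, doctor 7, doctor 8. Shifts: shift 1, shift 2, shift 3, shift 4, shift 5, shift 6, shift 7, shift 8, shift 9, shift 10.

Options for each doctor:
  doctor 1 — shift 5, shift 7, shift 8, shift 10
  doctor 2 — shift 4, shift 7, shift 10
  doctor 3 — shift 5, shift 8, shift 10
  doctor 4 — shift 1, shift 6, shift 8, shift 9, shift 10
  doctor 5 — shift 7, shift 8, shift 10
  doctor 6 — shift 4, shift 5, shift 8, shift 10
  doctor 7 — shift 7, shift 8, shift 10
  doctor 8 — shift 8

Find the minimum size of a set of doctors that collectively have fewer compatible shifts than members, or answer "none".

5

Take S = {doctor 1, doctor 3, doctor 5, doctor 7, doctor 8}. Its neighbourhood is {shift 5, shift 7, shift 8, shift 10}, so |N(S)| = 4 < |S| = 5.
Every subset of size less than 5 has at least as many neighbours as members, so 5 is the minimum.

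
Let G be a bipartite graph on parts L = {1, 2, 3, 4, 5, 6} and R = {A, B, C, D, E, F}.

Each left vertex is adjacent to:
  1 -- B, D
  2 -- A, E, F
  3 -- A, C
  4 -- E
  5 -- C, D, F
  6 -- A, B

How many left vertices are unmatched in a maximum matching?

A valid assignment of size 6: 1-D, 2-A, 3-C, 4-E, 5-F, 6-B.
This saturates every left vertex, so 6 is the maximum.
That matches 6 of the 6, leaving 0 unmatched; no matching can do better.

0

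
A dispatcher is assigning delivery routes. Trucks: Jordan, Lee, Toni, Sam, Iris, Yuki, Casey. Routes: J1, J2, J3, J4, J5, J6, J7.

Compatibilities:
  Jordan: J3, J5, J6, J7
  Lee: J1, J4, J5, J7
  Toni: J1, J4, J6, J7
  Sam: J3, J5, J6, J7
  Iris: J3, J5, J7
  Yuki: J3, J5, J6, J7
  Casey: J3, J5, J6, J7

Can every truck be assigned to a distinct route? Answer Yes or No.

The set {Jordan, Sam, Iris, Yuki, Casey} has only 4 neighbours ({J3, J5, J6, J7}), so by Hall's theorem at most 6 of the 7 trucks can be matched.
Hence no matching covers every truck.

No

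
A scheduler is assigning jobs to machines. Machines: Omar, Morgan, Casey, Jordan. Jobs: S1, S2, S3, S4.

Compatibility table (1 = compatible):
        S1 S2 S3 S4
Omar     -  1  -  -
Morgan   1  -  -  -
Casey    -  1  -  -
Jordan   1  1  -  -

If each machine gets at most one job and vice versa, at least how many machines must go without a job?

A valid assignment of size 2: Omar→S2, Morgan→S1.
The set {Omar, Morgan, Casey, Jordan} has only 2 neighbours ({S1, S2}), so by Hall's theorem at most 2 of the 4 machines can be matched.
That matches 2 of the 4, leaving 2 unmatched; no matching can do better.

2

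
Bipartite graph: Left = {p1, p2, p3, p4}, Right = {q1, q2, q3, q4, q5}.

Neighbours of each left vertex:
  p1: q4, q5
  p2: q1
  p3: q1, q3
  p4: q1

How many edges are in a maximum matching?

3

A valid assignment of size 3: p1–q5, p2–q1, p3–q3.
The set {p2, p4} has only 1 neighbour ({q1}), so by Hall's theorem at most 3 of the 4 left vertices can be matched.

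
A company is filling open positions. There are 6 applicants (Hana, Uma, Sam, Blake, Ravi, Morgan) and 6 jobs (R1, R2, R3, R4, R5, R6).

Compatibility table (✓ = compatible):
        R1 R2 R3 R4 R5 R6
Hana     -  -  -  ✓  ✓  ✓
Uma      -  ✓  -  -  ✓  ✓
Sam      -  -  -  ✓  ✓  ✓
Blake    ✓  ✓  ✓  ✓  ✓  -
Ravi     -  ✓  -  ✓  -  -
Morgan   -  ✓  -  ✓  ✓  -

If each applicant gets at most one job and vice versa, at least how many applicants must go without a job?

1

One maximum matching: Hana–R6, Uma–R2, Sam–R5, Blake–R3, Ravi–R4.
The set {Hana, Uma, Sam, Ravi, Morgan} has only 4 neighbours ({R2, R4, R5, R6}), so by Hall's theorem at most 5 of the 6 applicants can be matched.
That matches 5 of the 6, leaving 1 unmatched; no matching can do better.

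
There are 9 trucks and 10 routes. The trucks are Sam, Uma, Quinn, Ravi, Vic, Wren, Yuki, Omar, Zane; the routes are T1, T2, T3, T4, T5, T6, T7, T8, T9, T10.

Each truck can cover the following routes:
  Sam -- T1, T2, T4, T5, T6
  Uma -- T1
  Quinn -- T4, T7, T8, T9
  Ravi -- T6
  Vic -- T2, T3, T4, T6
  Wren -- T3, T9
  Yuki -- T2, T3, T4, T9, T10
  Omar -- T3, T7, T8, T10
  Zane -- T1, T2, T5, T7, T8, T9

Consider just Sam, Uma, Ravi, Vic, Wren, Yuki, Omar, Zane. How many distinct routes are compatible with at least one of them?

10

The union of neighbours of {Sam, Uma, Ravi, Vic, Wren, Yuki, Omar, Zane} is {T1, T2, T3, T4, T5, T6, T7, T8, T9, T10}, which has 10 elements.
Since |N(S)| = 10 ≥ |S| = 8, Hall's condition holds for this subset.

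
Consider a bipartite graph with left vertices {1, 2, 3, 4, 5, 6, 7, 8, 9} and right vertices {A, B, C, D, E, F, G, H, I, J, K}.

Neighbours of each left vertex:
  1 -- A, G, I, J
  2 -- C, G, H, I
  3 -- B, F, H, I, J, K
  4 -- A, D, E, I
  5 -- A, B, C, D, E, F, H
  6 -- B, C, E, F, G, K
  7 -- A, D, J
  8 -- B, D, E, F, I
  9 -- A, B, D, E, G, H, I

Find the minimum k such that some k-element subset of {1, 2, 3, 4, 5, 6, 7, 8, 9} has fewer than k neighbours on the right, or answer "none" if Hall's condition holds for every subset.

A matching saturating every left vertex exists, for instance 1→I, 2→C, 3→J, 4→A, 5→H, 6→K, 7→D, 8→E, 9→G.
By Hall's marriage theorem, this means |N(S)| ≥ |S| for every subset S, so no violating subset exists.

none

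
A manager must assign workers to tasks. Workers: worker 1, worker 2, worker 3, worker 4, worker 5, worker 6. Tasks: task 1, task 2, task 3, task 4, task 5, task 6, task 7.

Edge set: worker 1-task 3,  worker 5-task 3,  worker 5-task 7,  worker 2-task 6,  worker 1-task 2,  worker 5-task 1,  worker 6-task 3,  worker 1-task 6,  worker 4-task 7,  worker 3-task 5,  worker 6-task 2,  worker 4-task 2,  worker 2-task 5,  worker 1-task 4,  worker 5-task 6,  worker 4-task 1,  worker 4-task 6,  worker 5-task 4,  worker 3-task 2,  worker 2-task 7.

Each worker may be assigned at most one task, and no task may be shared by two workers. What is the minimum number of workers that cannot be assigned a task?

A valid assignment of size 6: worker 1–task 4, worker 2–task 6, worker 3–task 5, worker 4–task 7, worker 5–task 1, worker 6–task 2.
This saturates every worker, so 6 is the maximum.
That matches 6 of the 6, leaving 0 unmatched; no matching can do better.

0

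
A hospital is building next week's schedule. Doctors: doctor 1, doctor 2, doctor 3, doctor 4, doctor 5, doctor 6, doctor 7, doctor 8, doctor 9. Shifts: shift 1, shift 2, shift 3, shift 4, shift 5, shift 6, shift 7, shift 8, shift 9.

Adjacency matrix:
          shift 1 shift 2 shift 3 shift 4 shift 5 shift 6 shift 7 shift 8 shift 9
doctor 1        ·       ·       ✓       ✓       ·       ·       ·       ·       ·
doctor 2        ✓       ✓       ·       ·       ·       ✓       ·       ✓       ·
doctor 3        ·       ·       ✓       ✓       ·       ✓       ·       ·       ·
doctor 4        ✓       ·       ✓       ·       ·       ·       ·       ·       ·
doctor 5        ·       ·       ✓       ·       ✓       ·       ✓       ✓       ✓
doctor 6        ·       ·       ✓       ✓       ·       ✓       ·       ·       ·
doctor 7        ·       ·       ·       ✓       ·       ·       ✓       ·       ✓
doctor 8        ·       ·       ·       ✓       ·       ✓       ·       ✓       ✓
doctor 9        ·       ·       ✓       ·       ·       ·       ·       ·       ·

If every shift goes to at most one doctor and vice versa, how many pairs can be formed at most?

8

A valid assignment of size 8: doctor 1-shift 4, doctor 2-shift 2, doctor 3-shift 3, doctor 4-shift 1, doctor 5-shift 5, doctor 6-shift 6, doctor 7-shift 7, doctor 8-shift 8.
The set {doctor 1, doctor 3, doctor 6, doctor 9} has only 3 neighbours ({shift 3, shift 4, shift 6}), so by Hall's theorem at most 8 of the 9 doctors can be matched.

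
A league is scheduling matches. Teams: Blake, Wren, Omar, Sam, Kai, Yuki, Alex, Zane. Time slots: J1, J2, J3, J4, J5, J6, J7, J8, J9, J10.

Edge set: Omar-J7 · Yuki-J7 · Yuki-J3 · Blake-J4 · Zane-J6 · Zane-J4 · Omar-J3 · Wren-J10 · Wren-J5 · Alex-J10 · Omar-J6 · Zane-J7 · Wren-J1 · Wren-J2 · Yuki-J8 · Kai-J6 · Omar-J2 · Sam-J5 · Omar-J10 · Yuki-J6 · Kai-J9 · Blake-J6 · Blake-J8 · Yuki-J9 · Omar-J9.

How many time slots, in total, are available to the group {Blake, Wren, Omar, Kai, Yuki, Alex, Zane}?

The union of neighbours of {Blake, Wren, Omar, Kai, Yuki, Alex, Zane} is {J1, J2, J3, J4, J5, J6, J7, J8, J9, J10}, which has 10 elements.
Since |N(S)| = 10 ≥ |S| = 7, Hall's condition holds for this subset.

10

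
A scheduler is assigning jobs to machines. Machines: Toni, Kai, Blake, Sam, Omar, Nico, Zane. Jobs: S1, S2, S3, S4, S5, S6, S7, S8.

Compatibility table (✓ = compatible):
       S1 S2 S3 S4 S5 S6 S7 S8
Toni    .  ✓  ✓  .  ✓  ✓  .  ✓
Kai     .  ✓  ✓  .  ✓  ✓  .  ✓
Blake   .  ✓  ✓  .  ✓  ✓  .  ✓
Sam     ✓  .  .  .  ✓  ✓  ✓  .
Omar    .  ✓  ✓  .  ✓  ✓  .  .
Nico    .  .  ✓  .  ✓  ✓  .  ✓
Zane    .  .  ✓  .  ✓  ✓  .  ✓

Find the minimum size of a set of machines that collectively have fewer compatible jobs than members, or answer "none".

6

Take S = {Toni, Kai, Blake, Omar, Nico, Zane}. Its neighbourhood is {S2, S3, S5, S6, S8}, so |N(S)| = 5 < |S| = 6.
Every subset of size less than 6 has at least as many neighbours as members, so 6 is the minimum.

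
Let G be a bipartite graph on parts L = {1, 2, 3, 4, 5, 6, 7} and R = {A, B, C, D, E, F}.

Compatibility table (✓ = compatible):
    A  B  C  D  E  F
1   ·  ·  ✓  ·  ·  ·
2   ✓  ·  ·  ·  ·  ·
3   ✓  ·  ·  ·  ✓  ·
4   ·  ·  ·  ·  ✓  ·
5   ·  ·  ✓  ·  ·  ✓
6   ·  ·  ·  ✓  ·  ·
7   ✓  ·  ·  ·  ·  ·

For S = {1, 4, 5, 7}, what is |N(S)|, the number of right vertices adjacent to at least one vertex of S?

4

The union of neighbours of {1, 4, 5, 7} is {A, C, E, F}, which has 4 elements.
Since |N(S)| = 4 ≥ |S| = 4, Hall's condition holds for this subset.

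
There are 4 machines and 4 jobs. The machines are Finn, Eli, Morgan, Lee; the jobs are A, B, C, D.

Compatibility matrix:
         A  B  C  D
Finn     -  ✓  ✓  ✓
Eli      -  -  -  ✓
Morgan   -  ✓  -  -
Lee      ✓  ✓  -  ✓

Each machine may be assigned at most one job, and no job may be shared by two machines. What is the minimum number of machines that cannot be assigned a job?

0

A valid assignment of size 4: Finn–C, Eli–D, Morgan–B, Lee–A.
This saturates every machine, so 4 is the maximum.
That matches 4 of the 4, leaving 0 unmatched; no matching can do better.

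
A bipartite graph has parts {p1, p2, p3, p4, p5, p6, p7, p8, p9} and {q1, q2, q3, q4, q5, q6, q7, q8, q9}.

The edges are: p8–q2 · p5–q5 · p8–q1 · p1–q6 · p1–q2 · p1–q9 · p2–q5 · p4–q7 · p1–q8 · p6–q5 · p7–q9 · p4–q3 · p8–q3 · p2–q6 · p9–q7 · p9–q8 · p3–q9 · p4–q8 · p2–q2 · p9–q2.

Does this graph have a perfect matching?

The set {p3, p5, p6, p7} has only 2 neighbours ({q5, q9}), so by Hall's theorem at most 7 of the 9 left vertices can be matched.
Hence no matching covers every left vertex.

No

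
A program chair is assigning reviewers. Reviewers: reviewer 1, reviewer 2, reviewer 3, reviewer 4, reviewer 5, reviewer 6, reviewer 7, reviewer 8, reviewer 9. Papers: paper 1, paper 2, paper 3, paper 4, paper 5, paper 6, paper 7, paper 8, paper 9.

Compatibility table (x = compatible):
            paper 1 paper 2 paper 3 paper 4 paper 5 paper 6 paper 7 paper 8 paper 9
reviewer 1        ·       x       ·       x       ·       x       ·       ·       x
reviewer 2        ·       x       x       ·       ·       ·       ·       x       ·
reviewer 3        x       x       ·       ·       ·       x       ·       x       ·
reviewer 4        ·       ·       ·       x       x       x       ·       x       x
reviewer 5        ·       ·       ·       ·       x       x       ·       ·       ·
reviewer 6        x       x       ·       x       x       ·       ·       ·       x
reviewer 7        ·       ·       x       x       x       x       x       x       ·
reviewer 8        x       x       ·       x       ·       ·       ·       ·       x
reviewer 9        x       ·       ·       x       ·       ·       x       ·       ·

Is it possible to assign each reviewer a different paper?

One maximum matching: reviewer 1→paper 6, reviewer 2→paper 2, reviewer 3→paper 8, reviewer 4→paper 9, reviewer 5→paper 5, reviewer 6→paper 1, reviewer 7→paper 3, reviewer 8→paper 4, reviewer 9→paper 7.
Every reviewer is matched, so this is a perfect matching.

Yes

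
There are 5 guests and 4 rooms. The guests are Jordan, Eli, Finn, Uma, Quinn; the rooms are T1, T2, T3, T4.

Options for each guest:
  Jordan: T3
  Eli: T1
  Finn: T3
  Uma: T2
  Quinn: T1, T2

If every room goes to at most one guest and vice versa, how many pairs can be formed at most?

One maximum matching: Jordan–T3, Eli–T1, Uma–T2.
The set {Jordan, Eli, Finn, Uma, Quinn} has only 3 neighbours ({T1, T2, T3}), so by Hall's theorem at most 3 of the 5 guests can be matched.

3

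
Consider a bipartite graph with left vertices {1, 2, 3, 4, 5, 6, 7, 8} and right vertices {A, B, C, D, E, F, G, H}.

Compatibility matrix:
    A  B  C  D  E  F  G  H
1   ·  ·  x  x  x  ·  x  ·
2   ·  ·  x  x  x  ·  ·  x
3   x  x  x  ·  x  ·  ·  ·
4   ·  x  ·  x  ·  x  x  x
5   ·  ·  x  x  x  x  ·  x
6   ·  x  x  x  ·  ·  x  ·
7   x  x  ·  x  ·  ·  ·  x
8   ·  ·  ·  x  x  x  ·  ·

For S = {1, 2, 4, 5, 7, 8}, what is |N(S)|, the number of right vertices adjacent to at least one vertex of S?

8

The union of neighbours of {1, 2, 4, 5, 7, 8} is {A, B, C, D, E, F, G, H}, which has 8 elements.
Since |N(S)| = 8 ≥ |S| = 6, Hall's condition holds for this subset.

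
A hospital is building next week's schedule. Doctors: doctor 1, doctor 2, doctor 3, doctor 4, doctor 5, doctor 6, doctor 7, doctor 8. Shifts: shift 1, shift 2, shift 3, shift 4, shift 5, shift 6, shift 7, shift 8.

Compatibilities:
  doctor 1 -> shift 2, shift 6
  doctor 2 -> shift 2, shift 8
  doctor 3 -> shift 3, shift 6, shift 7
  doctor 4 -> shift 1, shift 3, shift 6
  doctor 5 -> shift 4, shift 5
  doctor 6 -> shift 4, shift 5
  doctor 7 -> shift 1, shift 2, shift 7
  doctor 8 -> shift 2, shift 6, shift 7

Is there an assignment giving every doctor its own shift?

Yes

For example, pair doctor 1-shift 2, doctor 2-shift 8, doctor 3-shift 7, doctor 4-shift 3, doctor 5-shift 4, doctor 6-shift 5, doctor 7-shift 1, doctor 8-shift 6.
Every doctor is matched, so this is a perfect matching.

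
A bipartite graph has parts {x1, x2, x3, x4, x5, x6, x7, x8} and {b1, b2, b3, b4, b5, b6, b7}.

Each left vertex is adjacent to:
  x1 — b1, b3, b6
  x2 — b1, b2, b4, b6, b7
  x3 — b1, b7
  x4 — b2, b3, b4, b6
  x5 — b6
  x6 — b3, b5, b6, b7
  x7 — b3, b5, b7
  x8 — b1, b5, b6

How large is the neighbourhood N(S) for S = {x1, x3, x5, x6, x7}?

5

The union of neighbours of {x1, x3, x5, x6, x7} is {b1, b3, b5, b6, b7}, which has 5 elements.
Since |N(S)| = 5 ≥ |S| = 5, Hall's condition holds for this subset.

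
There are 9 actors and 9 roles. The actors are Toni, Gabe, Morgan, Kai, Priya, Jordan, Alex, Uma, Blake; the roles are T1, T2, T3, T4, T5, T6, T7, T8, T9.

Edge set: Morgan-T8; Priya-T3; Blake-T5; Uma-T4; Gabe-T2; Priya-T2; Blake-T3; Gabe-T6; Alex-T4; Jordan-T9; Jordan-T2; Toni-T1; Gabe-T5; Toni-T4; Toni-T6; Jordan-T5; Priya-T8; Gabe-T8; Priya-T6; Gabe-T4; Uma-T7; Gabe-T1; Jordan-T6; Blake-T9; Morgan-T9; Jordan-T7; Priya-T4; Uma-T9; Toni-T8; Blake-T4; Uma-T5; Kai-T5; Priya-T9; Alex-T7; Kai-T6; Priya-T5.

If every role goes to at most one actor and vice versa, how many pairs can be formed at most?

9

One maximum matching: Toni–T1, Gabe–T2, Morgan–T8, Kai–T6, Priya–T3, Jordan–T5, Alex–T4, Uma–T7, Blake–T9.
This saturates every actor, so 9 is the maximum.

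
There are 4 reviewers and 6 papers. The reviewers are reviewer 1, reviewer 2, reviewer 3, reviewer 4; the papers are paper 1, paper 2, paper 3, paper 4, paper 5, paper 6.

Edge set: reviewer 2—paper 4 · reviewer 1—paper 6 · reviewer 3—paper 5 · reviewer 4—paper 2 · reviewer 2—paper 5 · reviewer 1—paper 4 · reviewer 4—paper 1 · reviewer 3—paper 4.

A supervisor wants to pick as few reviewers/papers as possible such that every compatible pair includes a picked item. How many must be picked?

A maximum matching has 4 edges (e.g. reviewer 1–paper 6, reviewer 2–paper 5, reviewer 3–paper 4, reviewer 4–paper 1).
By König's theorem the minimum vertex cover has the same size. One such cover is {reviewer 1, reviewer 2, reviewer 3, reviewer 4}.

4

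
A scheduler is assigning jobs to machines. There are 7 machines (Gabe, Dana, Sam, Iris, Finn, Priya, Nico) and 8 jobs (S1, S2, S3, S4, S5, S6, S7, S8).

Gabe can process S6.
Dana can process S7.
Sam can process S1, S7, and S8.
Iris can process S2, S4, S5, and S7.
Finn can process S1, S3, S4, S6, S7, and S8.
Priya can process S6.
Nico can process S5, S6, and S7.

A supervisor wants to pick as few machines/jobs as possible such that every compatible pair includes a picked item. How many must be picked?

The 6 edges Gabe–S6, Dana–S7, Sam–S8, Iris–S2, Finn–S3, Nico–S5 form a matching, so any vertex cover needs at least 6 vertices (one per matched edge).
Conversely {Dana, Sam, Iris, Finn, Nico, S6} meets every edge and has exactly 6 vertices, so 6 is optimal.

6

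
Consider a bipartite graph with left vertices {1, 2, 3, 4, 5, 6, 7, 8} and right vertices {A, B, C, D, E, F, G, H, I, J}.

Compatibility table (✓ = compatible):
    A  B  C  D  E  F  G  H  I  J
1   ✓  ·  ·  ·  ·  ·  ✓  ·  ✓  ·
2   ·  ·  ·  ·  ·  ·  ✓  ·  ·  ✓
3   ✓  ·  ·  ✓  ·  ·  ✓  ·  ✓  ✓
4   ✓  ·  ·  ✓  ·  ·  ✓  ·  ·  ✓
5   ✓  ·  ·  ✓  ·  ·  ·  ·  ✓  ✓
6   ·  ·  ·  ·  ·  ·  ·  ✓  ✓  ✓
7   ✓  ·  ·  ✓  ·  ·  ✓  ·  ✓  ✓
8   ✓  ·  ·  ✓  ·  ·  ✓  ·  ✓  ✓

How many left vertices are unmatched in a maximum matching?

For example, pair 1–G, 2–J, 3–A, 4–D, 5–I, 6–H.
The set {1, 2, 3, 4, 5, 7, 8} has only 5 neighbours ({A, D, G, I, J}), so by Hall's theorem at most 6 of the 8 left vertices can be matched.
That matches 6 of the 8, leaving 2 unmatched; no matching can do better.

2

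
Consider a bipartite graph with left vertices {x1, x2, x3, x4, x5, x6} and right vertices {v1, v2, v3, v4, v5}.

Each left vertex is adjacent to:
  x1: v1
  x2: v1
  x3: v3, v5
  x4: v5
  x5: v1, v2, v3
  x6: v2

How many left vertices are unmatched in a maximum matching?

For example, pair x1–v1, x3–v3, x4–v5, x5–v2.
The set {x1, x2, x3, x4, x5, x6} has only 4 neighbours ({v1, v2, v3, v5}), so by Hall's theorem at most 4 of the 6 left vertices can be matched.
That matches 4 of the 6, leaving 2 unmatched; no matching can do better.

2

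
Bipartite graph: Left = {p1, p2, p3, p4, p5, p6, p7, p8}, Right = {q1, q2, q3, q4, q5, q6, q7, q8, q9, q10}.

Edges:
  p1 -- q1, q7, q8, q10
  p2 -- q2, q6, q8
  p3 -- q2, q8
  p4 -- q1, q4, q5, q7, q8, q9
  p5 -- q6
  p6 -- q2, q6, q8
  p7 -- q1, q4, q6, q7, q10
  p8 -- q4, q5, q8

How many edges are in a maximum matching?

7

A valid assignment of size 7: p1–q7, p2–q2, p3–q8, p4–q9, p5–q6, p7–q4, p8–q5.
The set {p2, p3, p5, p6} has only 3 neighbours ({q2, q6, q8}), so by Hall's theorem at most 7 of the 8 left vertices can be matched.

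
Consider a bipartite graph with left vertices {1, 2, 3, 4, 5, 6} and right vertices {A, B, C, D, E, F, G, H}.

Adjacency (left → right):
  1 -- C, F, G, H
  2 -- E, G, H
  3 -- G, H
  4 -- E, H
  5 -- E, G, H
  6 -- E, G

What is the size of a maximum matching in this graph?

One maximum matching: 1→F, 2→G, 3→H, 4→E.
The set {2, 3, 4, 5, 6} has only 3 neighbours ({E, G, H}), so by Hall's theorem at most 4 of the 6 left vertices can be matched.

4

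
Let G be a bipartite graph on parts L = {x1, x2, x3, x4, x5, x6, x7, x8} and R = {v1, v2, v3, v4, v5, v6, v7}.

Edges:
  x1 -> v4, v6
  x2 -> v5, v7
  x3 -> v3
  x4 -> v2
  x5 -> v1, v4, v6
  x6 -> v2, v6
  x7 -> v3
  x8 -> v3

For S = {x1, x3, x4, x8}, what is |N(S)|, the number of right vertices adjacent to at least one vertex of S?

The union of neighbours of {x1, x3, x4, x8} is {v2, v3, v4, v6}, which has 4 elements.
Since |N(S)| = 4 ≥ |S| = 4, Hall's condition holds for this subset.

4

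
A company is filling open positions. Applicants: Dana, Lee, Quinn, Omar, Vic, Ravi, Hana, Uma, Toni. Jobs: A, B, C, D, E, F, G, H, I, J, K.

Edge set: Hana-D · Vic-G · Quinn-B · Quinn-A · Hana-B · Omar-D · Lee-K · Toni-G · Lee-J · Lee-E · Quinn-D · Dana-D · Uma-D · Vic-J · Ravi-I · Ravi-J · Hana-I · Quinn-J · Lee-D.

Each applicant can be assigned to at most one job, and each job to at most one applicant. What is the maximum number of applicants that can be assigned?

7

A valid assignment of size 7: Dana-D, Lee-E, Quinn-A, Vic-J, Ravi-I, Hana-B, Toni-G.
The set {Dana, Omar, Uma} has only 1 neighbour ({D}), so by Hall's theorem at most 7 of the 9 applicants can be matched.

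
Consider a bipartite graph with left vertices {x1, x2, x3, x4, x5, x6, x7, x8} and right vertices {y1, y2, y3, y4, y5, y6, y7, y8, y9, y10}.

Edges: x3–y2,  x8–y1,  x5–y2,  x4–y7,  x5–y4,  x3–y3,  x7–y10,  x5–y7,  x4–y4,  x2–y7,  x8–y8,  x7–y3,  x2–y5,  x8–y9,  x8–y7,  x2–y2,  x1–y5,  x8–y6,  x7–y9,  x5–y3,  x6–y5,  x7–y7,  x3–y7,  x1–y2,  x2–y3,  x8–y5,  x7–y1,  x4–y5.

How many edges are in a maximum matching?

A valid assignment of size 7: x1-y5, x2-y7, x3-y2, x4-y4, x5-y3, x7-y10, x8-y6.
The set {x1, x2, x3, x4, x5, x6} has only 5 neighbours ({y2, y3, y4, y5, y7}), so by Hall's theorem at most 7 of the 8 left vertices can be matched.

7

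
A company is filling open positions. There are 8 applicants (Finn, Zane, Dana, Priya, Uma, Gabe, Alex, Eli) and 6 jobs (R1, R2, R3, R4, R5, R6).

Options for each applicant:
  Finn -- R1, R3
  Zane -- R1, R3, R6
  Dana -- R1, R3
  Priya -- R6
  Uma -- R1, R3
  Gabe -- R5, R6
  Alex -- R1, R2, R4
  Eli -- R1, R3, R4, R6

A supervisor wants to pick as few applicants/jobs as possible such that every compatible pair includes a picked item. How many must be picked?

A maximum matching has 6 edges (e.g. Finn–R1, Zane–R6, Dana–R3, Gabe–R5, Alex–R2, Eli–R4).
By König's theorem the minimum vertex cover has the same size. One such cover is {Gabe, Alex, Eli, R1, R3, R6}.

6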